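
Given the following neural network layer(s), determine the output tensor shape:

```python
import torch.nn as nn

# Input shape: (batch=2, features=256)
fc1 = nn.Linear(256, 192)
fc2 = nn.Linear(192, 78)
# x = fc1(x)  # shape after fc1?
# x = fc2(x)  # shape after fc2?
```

Input: (2, 256) -> after fc1: (2, 192) -> Output: (2, 78)

Answer: (2, 78)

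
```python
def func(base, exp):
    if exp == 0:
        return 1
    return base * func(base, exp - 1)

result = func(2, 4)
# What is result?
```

func(2, 4) = 2 * 2 * 2 * 2 = 16

Answer: 16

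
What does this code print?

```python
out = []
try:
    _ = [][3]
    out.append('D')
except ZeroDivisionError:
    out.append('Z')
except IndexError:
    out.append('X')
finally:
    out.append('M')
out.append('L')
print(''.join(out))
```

Execution trace: 'X' (except IndexError) → 'M' (finally) → 'L' (after the try/except). Output: XML

Answer: XML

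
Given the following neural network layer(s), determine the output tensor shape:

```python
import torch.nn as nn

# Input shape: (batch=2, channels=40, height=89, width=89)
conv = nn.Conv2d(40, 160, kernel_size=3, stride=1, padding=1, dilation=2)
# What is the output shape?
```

Input: (2, 40, 89, 89) -> Output: (2, 160, 87, 87)

Answer: (2, 160, 87, 87)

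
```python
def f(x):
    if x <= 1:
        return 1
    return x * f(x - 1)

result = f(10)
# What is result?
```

f(10) = 10 * 9 * 8 * 7 * 6 * 5 * 4 * 3 * 2 * 1 = 3628800

Answer: 3628800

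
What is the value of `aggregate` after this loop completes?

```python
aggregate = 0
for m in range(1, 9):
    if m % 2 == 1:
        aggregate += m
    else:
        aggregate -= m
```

Add odd, subtract even
`aggregate` takes the values: 0 → 1 → -1 → 2 → -2 → 3 → -3 → 4 → -4

Answer: -4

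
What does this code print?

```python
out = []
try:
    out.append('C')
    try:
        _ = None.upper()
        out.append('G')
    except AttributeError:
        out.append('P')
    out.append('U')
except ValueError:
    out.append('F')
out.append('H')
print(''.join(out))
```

Execution trace: 'C' (try body) → 'P' (inner except AttributeError) → 'U' (try body, no exception) → 'H' (after the try/except). Output: CPUH

Answer: CPUH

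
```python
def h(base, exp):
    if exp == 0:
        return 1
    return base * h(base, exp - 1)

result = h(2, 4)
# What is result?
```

h(2, 4) = 2 * 2 * 2 * 2 = 16

Answer: 16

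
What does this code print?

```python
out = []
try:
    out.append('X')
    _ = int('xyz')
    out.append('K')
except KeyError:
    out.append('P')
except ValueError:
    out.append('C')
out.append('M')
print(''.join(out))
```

Execution trace: 'X' (try body) → 'C' (except ValueError) → 'M' (after the try/except). Output: XCM

Answer: XCM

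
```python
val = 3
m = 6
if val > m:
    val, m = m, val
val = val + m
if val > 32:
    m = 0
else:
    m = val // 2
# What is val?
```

Trace:
`val = 3` → val = 3
`m = 6` → m = 6
`if val > m: ...` → val > m is False → no variable changes
`val = val + m` → val = 9
`if val > 32: ...` → val > 32 is False, take else branch → m = 4
So val = 9

Answer: 9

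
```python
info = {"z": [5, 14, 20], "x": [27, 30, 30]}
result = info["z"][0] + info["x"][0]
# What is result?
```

Trace:
`info = {"z": [5, 14, 20], "x": [27, 30, 30]}` → info = {'z': [5, 14, 20], 'x': [27, 30, 30]}
`result = info["z"][0] + info["x"][0]` → result = 32
So result = 32

Answer: 32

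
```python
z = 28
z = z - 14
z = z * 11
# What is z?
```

Trace:
`z = 28` → z = 28
`z = z - 14` → z = 14
`z = z * 11` → z = 154
So z = 154

Answer: 154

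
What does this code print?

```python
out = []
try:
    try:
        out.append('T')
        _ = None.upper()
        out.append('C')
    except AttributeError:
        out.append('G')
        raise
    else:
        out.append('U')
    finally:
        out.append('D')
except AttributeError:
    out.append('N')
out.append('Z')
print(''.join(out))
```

Execution trace: 'T' (inner try body) → 'G' (inner except AttributeError) → 'D' (inner finally) → 'N' (outer except AttributeError) → 'Z' (after the try/except). Output: TGDNZ

Answer: TGDNZ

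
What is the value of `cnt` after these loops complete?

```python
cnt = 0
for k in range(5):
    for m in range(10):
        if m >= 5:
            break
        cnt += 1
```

Inner breaks at 5, outer runs 5 times
`cnt` takes the values: 0 → 1 → 2 → 3 → 4 → 5 → 6 → 7 → 8 → 9 → 10 → 11 → 12 → 13 → 14 → 15 → 16 → 17 → 18 → 19 → 20 → 21 → 22 → 23 → 24 → 25

Answer: 25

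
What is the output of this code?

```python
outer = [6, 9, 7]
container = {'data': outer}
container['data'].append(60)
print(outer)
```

Key concept: dict holds reference to list.
Step by step:
`outer = [6, 9, 7]` → outer = [6, 9, 7]
`container = {'data': outer}` → container = {'data': [6, 9, 7]}
`container['data'].append(60)` → outer = [6, 9, 7, 60]; container = {'data': [6, 9, 7, 60]}
`print(outer)` → prints [6, 9, 7, 60]

Answer: [6, 9, 7, 60]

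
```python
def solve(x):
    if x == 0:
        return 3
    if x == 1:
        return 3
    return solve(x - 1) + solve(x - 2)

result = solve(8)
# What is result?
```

Build up from base cases: solve(0)=3, solve(1)=3, solve(2)=6, solve(3)=9, solve(4)=15, solve(5)=24, solve(6)=39, ..., solve(8)=102

Answer: 102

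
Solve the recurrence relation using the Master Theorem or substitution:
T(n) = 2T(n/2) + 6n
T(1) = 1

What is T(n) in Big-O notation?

By Master Theorem: a=2, b=2, f(n)=6n. Since log_2(2) = 1 and f(n) = Θ(n^1), Case 2 applies. T(n) = O(n log n).

Answer: O(n log n)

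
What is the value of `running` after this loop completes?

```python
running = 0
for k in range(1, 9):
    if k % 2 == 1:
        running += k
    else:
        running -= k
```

Add odd, subtract even
`running` takes the values: 0 → 1 → -1 → 2 → -2 → 3 → -3 → 4 → -4

Answer: -4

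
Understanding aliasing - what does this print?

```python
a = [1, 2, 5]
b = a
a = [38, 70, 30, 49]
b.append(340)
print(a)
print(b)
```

Key concept: rebinding vs mutation: a is rebound to a new list, b still points at the original.
Step by step:
`a = [1, 2, 5]` → a = [1, 2, 5]
`b = a` → b = [1, 2, 5] (same object as a)
`a = [38, 70, 30, 49]` → a = [38, 70, 30, 49]
`b.append(340)` → b = [1, 2, 5, 340]
`print(a)` → prints [38, 70, 30, 49]
`print(b)` → prints [1, 2, 5, 340]

Answer:
[38, 70, 30, 49]
[1, 2, 5, 340]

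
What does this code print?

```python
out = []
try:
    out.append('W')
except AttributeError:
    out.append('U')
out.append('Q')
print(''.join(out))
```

Execution trace: 'W' (try body, no exception) → 'Q' (after the try/except). Output: WQ

Answer: WQ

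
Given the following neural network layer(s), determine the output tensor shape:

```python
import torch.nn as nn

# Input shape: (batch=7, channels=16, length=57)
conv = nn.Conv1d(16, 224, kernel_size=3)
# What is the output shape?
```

Input: (7, 16, 57) -> Output: (7, 224, 55)

Answer: (7, 224, 55)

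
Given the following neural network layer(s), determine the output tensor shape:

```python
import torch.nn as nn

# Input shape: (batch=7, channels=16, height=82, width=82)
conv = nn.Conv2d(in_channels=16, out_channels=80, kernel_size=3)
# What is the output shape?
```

Input: (7, 16, 82, 82) -> Output: (7, 80, 80, 80)

Answer: (7, 80, 80, 80)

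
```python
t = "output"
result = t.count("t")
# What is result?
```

Trace:
`t = "output"` → t = 'output'
`result = t.count("t")` → result = 2
So result = 2

Answer: 2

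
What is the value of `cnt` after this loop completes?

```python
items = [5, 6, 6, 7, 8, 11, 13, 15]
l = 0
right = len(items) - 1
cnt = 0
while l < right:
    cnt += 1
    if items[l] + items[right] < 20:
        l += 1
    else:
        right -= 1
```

Steps to find pair summing to 20
`cnt` takes the values: 0 → 1 → 2 → 3 → 4 → 5 → 6 → 7

Answer: 7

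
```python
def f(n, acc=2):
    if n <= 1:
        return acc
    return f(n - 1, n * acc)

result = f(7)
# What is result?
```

Accumulator trace (n, acc): (7, 2) -> (6, 14) -> (5, 84) -> (4, 420) -> (3, 1680) -> (2, 5040) -> (1, 10080) -> return 10080

Answer: 10080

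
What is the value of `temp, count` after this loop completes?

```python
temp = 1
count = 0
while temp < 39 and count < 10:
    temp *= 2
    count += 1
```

Double until >= 39 or 10 iterations
`temp, count` takes the values: (1, 0) → (2, 0) → (2, 1) → (4, 1) → (4, 2) → (8, 2) → (8, 3) → (16, 3) → (16, 4) → (32, 4) → (32, 5) → (64, 5) → (64, 6)

Answer: 64, 6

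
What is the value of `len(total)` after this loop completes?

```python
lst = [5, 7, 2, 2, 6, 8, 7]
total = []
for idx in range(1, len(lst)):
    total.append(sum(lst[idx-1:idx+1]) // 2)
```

Number of 2-element averages
`total` takes the values: [] → [6] → [6, 4] → [6, 4, 2] → [6, 4, 2, 4] → [6, 4, 2, 4, 7] → [6, 4, 2, 4, 7, 7]
So `len(total)` = 6

Answer: 6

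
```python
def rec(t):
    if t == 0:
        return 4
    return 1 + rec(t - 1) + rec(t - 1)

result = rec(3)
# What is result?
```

rec(t) = 1 + 2·rec(t-1), rec(0)=4. Closed form: (4+1)·2^3 - 1 = 39.

Answer: 39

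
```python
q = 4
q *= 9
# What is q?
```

Trace:
`q = 4` → q = 4
`q *= 9` → q = 36
So q = 36

Answer: 36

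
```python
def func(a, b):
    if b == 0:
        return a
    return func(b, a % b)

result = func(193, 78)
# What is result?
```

func(193, 78) -> func(78, 37) -> func(37, 4) -> func(4, 1) -> func(1, 0) -> 1

Answer: 1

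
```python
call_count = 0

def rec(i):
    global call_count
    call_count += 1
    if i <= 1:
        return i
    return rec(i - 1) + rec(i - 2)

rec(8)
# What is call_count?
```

Calls(i) = 1 + Calls(i-1) + Calls(i-2); Calls(0)=Calls(1)=1. For i=8 this gives 67.

Answer: 67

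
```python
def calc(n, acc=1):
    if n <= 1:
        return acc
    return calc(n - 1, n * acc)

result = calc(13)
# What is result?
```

Accumulator trace (n, acc): (13, 1) -> (12, 13) -> (11, 156) -> (10, 1716) -> (9, 17160) -> (8, 154440) -> (7, 1235520) -> (6, 8648640) -> (5, 51891840) -> (4, 259459200) -> (3, 1037836800) -> (2, 3113510400) -> (1, 6227020800) -> return 6227020800

Answer: 6227020800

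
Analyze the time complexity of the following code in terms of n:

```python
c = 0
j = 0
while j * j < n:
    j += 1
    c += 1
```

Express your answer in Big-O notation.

Each loop level contributes: √n. Multiplying the contributions gives O(√n).

Answer: O(√n)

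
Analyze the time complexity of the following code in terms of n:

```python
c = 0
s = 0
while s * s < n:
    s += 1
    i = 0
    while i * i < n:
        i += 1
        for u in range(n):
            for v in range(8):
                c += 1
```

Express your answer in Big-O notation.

Each loop level contributes: √n × √n × n × 1. Multiplying the contributions gives O(n^2).

Answer: O(n^2)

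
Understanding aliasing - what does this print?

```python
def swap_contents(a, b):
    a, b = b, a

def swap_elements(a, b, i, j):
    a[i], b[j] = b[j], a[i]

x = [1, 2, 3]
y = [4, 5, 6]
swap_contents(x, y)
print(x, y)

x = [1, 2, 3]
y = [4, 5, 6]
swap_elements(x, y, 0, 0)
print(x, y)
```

Key concept: parameter rebinding vs mutation.
Step by step:
`x = [1, 2, 3]` → x = [1, 2, 3]
`y = [4, 5, 6]` → y = [4, 5, 6]
`swap_contents(x, y)` → no visible change to tracked variables
`print(x, y)` → prints [1, 2, 3] [4, 5, 6]
`x = [1, 2, 3]` → x = [1, 2, 3]
`y = [4, 5, 6]` → y = [4, 5, 6]
`swap_elements(x, y, 0, 0)` → x = [4, 2, 3]; y = [1, 5, 6]
`print(x, y)` → prints [4, 2, 3] [1, 5, 6]

Answer:
[1, 2, 3] [4, 5, 6]
[4, 2, 3] [1, 5, 6]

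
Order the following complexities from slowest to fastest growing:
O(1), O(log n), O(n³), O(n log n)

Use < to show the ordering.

Ordered by growth rate: O(1) < O(log n) < O(n log n) < O(n³)

Answer: O(1) < O(log n) < O(n log n) < O(n³)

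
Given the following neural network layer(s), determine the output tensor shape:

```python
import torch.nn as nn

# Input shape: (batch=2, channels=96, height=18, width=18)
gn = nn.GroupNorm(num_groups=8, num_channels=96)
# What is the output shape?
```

Input: (2, 96, 18, 18) -> Output: (2, 96, 18, 18)

Answer: (2, 96, 18, 18)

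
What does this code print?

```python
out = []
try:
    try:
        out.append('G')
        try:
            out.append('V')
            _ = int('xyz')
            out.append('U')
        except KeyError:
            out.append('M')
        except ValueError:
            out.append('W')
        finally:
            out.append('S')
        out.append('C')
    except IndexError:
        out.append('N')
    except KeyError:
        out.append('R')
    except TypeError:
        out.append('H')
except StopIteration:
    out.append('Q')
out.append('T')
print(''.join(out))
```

Execution trace: 'G' (try body) → 'V' (inner try body) → 'W' (inner except ValueError) → 'S' (inner finally) → 'C' (try body, no exception) → 'T' (after the try/except). Output: GVWSCT

Answer: GVWSCT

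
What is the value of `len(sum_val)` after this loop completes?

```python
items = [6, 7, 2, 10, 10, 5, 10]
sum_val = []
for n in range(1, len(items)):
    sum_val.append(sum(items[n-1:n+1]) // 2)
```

Number of 2-element averages
`sum_val` takes the values: [] → [6] → [6, 4] → [6, 4, 6] → [6, 4, 6, 10] → [6, 4, 6, 10, 7] → [6, 4, 6, 10, 7, 7]
So `len(sum_val)` = 6

Answer: 6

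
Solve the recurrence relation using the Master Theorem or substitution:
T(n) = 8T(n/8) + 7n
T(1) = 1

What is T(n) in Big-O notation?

By Master Theorem: a=8, b=8, f(n)=7n. Since log_8(8) = 1 and f(n) = Θ(n^1), Case 2 applies. T(n) = O(n log n).

Answer: O(n log n)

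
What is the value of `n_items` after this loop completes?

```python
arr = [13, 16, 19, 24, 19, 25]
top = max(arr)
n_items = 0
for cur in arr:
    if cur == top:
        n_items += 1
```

Count of max value 25 in [13, 16, 19, 24, 19, 25]
`n_items` takes the values: 0 → 1

Answer: 1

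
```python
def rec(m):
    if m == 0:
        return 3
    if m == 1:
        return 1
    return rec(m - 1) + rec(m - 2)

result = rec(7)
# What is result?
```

Build up from base cases: rec(0)=3, rec(1)=1, rec(2)=4, rec(3)=5, rec(4)=9, rec(5)=14, rec(6)=23, ..., rec(7)=37

Answer: 37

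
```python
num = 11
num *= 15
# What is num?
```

Trace:
`num = 11` → num = 11
`num *= 15` → num = 165
So num = 165

Answer: 165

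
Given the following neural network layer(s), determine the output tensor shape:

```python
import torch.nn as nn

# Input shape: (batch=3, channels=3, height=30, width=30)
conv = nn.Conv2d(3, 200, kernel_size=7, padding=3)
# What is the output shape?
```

Input: (3, 3, 30, 30) -> Output: (3, 200, 30, 30)

Answer: (3, 200, 30, 30)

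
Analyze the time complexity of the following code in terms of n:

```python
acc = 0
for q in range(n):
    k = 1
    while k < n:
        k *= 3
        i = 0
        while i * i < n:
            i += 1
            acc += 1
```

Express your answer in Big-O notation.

Each loop level contributes: n × log n × √n. Multiplying the contributions gives O(n√n log n).

Answer: O(n√n log n)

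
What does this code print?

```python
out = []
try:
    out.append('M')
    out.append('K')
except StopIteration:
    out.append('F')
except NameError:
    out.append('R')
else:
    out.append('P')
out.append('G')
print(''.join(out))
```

Execution trace: 'M' (try body) → 'K' (try body, no exception) → 'P' (else) → 'G' (after the try/except). Output: MKPG

Answer: MKPG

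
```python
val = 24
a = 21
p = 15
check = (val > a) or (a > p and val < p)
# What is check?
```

Trace:
`val = 24` → val = 24
`a = 21` → a = 21
`p = 15` → p = 15
`check = (val > a) or (a > p and val < p)` → check = True
So check = True

Answer: True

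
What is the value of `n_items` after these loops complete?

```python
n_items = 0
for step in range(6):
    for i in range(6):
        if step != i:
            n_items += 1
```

6² - 6 (exclude diagonal)
`n_items` takes the values: 0 → 1 → 2 → 3 → 4 → 5 → 6 → 7 → 8 → 9 → 10 → 11 → 12 → 13 → 14 → 15 → 16 → 17 → 18 → 19 → 20 → 21 → 22 → 23 → 24 → 25 → 26 → 27 → 28 → 29 → 30

Answer: 30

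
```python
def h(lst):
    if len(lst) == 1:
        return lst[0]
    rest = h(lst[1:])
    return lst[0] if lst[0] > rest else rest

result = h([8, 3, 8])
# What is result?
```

Recursive max over [8, 3, 8] = 8

Answer: 8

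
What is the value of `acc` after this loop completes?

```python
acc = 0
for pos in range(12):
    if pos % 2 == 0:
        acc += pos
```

Sum of even numbers 0 to 11
`acc` takes the values: 0 → 2 → 6 → 12 → 20 → 30

Answer: 30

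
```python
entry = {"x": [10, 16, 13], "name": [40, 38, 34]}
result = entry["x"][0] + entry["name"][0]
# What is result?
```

Trace:
`entry = {"x": [10, 16, 13], "name": [40, 38, 34]}` → entry = {'x': [10, 16, 13], 'name': [40, 38, 34]}
`result = entry["x"][0] + entry["name"][0]` → result = 50
So result = 50

Answer: 50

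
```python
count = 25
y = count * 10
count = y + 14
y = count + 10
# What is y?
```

Trace:
`count = 25` → count = 25
`y = count * 10` → y = 250
`count = y + 14` → count = 264
`y = count + 10` → y = 274
So y = 274

Answer: 274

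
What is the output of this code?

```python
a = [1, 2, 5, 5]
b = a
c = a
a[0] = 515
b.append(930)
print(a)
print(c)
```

Key concept: multiple aliases.
Step by step:
`a = [1, 2, 5, 5]` → a = [1, 2, 5, 5]
`b = a` → b = [1, 2, 5, 5] (same object as a)
`c = a` → c = [1, 2, 5, 5] (same object as a, b)
`a[0] = 515` → a = [515, 2, 5, 5] (same object as b, c); b = [515, 2, 5, 5] (same object as a, c); c = [515, 2, 5, 5] (same object as a, b)
`b.append(930)` → a = [515, 2, 5, 5, 930] (same object as b, c); b = [515, 2, 5, 5, 930] (same object as a, c); c = [515, 2, 5, 5, 930] (same object as a, b)
`print(a)` → prints [515, 2, 5, 5, 930]
`print(c)` → prints [515, 2, 5, 5, 930]

Answer:
[515, 2, 5, 5, 930]
[515, 2, 5, 5, 930]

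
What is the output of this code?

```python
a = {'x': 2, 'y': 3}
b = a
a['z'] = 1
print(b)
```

Key concept: dict aliasing.
Step by step:
`a = {'x': 2, 'y': 3}` → a = {'x': 2, 'y': 3}
`b = a` → b = {'x': 2, 'y': 3} (same object as a)
`a['z'] = 1` → a = {'x': 2, 'y': 3, 'z': 1} (same object as b); b = {'x': 2, 'y': 3, 'z': 1} (same object as a)
`print(b)` → prints {'x': 2, 'y': 3, 'z': 1}

Answer: {'x': 2, 'y': 3, 'z': 1}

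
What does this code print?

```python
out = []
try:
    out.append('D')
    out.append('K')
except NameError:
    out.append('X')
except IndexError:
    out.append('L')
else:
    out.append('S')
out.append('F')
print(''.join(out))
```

Execution trace: 'D' (try body) → 'K' (try body, no exception) → 'S' (else) → 'F' (after the try/except). Output: DKSF

Answer: DKSF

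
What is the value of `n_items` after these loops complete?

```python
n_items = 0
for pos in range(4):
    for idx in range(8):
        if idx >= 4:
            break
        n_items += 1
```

Inner breaks at 4, outer runs 4 times
`n_items` takes the values: 0 → 1 → 2 → 3 → 4 → 5 → 6 → 7 → 8 → 9 → 10 → 11 → 12 → 13 → 14 → 15 → 16

Answer: 16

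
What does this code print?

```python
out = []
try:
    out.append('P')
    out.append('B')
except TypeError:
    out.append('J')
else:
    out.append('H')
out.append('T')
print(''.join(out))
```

Execution trace: 'P' (try body) → 'B' (try body, no exception) → 'H' (else) → 'T' (after the try/except). Output: PBHT

Answer: PBHT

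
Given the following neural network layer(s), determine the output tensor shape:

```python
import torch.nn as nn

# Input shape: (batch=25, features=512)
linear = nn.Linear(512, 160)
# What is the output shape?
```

Input: (25, 512) -> Output: (25, 160)

Answer: (25, 160)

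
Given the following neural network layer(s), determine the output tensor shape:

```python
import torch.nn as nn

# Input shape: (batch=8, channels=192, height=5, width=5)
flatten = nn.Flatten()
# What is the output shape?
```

Input: (8, 192, 5, 5) -> Output: (8, 4800)

Answer: (8, 4800)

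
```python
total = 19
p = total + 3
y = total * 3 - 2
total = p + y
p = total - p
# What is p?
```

Trace:
`total = 19` → total = 19
`p = total + 3` → p = 22
`y = total * 3 - 2` → y = 55
`total = p + y` → total = 77
`p = total - p` → p = 55
So p = 55

Answer: 55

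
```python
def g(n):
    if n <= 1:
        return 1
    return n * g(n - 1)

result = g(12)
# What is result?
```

g(12) = 12 * 11 * 10 * 9 * 8 * 7 * 6 * 5 * 4 * 3 * 2 * 1 = 479001600

Answer: 479001600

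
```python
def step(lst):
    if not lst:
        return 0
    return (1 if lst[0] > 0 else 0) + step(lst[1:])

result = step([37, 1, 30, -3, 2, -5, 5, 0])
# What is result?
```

Count of positive elements in [37, 1, 30, -3, 2, -5, 5, 0] = 5

Answer: 5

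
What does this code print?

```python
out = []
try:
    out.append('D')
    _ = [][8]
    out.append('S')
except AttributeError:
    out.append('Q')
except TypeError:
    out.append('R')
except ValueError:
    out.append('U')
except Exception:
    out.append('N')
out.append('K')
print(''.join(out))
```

Execution trace: 'D' (try body) → 'N' (except Exception) → 'K' (after the try/except). Output: DNK

Answer: DNK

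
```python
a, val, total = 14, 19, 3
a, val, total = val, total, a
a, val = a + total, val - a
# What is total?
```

Trace:
`a, val, total = 14, 19, 3` → a = 14; val = 19; total = 3
`a, val, total = val, total, a` → a = 19; val = 3; total = 14
`a, val = a + total, val - a` → a = 33; val = -16
So total = 14

Answer: 14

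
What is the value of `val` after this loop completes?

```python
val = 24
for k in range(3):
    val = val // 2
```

Halve 3 times: 24 // 2^3 = 3
`val` takes the values: 24 → 12 → 6 → 3

Answer: 3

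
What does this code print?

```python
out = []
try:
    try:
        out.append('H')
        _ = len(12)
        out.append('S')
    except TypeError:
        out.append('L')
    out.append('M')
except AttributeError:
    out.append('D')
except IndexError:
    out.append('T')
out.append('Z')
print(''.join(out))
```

Execution trace: 'H' (inner try body) → 'L' (inner except TypeError) → 'M' (try body, no exception) → 'Z' (after the try/except). Output: HLMZ

Answer: HLMZ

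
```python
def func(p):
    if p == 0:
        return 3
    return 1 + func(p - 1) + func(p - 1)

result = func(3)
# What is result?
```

func(p) = 1 + 2·func(p-1), func(0)=3. Closed form: (3+1)·2^3 - 1 = 31.

Answer: 31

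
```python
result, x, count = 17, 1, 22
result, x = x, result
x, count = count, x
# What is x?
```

Trace:
`result, x, count = 17, 1, 22` → result = 17; x = 1; count = 22
`result, x = x, result` → result = 1; x = 17
`x, count = count, x` → x = 22; count = 17
So x = 22

Answer: 22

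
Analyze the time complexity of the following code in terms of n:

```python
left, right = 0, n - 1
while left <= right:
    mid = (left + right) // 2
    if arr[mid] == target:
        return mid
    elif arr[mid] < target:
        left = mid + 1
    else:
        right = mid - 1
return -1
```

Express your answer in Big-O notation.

This is Binary search in a sorted array. Time complexity: O(log n).

Answer: O(log n)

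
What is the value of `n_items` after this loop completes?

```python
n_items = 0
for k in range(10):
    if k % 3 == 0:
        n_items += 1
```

Count numbers divisible by 3 in range(10)
`n_items` takes the values: 0 → 1 → 2 → 3 → 4

Answer: 4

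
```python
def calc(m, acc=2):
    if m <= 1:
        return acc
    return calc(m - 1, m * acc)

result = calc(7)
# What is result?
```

Accumulator trace (n, acc): (7, 2) -> (6, 14) -> (5, 84) -> (4, 420) -> (3, 1680) -> (2, 5040) -> (1, 10080) -> return 10080

Answer: 10080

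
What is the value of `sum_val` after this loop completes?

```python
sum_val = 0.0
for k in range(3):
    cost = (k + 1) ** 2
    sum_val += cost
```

Sum of squared losses 1² + 2² + ... + 3²
`sum_val` takes the values: 0.0 → 1.0 → 5.0 → 14.0

Answer: 14.0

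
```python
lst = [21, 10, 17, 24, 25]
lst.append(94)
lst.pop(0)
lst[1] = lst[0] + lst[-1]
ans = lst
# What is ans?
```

Trace:
`lst = [21, 10, 17, 24, 25]` → lst = [21, 10, 17, 24, 25]
`lst.append(94)` → lst = [21, 10, 17, 24, 25, 94]
`lst.pop(0)` → lst = [10, 17, 24, 25, 94]
`lst[1] = lst[0] + lst[-1]` → lst = [10, 104, 24, 25, 94]
`ans = lst` → ans = [10, 104, 24, 25, 94]
So ans = [10, 104, 24, 25, 94]

Answer: [10, 104, 24, 25, 94]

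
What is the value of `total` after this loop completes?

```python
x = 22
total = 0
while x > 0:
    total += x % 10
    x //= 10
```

Sum digits of 22
`total` takes the values: 0 → 2 → 4

Answer: 4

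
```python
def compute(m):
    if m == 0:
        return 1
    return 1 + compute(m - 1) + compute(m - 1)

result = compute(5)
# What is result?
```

compute(m) = 1 + 2·compute(m-1), compute(0)=1. Closed form: (1+1)·2^5 - 1 = 63.

Answer: 63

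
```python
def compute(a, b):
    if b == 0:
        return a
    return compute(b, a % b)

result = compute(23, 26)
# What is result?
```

compute(23, 26) -> compute(26, 23) -> compute(23, 3) -> compute(3, 2) -> compute(2, 1) -> compute(1, 0) -> 1

Answer: 1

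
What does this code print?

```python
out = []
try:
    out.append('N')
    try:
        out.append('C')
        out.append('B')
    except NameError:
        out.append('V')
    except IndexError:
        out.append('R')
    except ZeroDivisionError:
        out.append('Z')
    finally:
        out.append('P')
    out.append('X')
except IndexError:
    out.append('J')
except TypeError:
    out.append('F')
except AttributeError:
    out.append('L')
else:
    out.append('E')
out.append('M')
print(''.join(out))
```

Execution trace: 'N' (try body) → 'C' (inner try body) → 'B' (inner try body, no exception) → 'P' (inner finally) → 'X' (try body, no exception) → 'E' (else) → 'M' (after the try/except). Output: NCBPXEM

Answer: NCBPXEM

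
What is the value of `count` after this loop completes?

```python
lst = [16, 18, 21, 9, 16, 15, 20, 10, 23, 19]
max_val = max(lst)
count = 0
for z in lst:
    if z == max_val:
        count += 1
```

Count of max value 23 in [16, 18, 21, 9, 16, 15, 20, 10, 23, 19]
`count` takes the values: 0 → 1

Answer: 1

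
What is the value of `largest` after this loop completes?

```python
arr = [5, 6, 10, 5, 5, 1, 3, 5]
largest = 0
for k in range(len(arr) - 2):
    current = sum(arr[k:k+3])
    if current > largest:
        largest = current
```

Max sum of 3-element window in [5, 6, 10, 5, 5, 1, 3, 5]
`largest` takes the values: 0 → 21

Answer: 21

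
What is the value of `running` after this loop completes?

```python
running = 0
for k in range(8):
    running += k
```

Sum of 0 to 7 = 28
`running` takes the values: 0 → 1 → 3 → 6 → 10 → 15 → 21 → 28

Answer: 28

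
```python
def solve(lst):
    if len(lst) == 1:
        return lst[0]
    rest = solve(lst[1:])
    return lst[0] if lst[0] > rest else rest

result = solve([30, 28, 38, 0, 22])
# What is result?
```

Recursive max over [30, 28, 38, 0, 22] = 38

Answer: 38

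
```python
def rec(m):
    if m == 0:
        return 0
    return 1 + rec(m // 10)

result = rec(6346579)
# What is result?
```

Count of digits of 6346579: 7

Answer: 7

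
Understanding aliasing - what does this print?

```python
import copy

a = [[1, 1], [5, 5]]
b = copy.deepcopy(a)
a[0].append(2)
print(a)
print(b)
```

Key concept: deep copy is fully independent.
Step by step:
`a = [[1, 1], [5, 5]]` → a = [[1, 1], [5, 5]]
`b = copy.deepcopy(a)` → b = [[1, 1], [5, 5]]
`a[0].append(2)` → a = [[1, 1, 2], [5, 5]]
`print(a)` → prints [[1, 1, 2], [5, 5]]
`print(b)` → prints [[1, 1], [5, 5]]

Answer:
[[1, 1, 2], [5, 5]]
[[1, 1], [5, 5]]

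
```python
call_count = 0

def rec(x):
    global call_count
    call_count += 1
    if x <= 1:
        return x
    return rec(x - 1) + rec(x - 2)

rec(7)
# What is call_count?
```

Calls(x) = 1 + Calls(x-1) + Calls(x-2); Calls(0)=Calls(1)=1. For x=7 this gives 41.

Answer: 41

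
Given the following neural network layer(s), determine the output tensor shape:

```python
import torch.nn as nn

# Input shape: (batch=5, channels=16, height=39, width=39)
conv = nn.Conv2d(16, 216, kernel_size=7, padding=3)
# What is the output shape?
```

Input: (5, 16, 39, 39) -> Output: (5, 216, 39, 39)

Answer: (5, 216, 39, 39)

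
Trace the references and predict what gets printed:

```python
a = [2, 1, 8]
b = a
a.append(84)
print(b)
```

Key concept: basic list aliasing.
Step by step:
`a = [2, 1, 8]` → a = [2, 1, 8]
`b = a` → b = [2, 1, 8] (same object as a)
`a.append(84)` → a = [2, 1, 8, 84] (same object as b); b = [2, 1, 8, 84] (same object as a)
`print(b)` → prints [2, 1, 8, 84]

Answer: [2, 1, 8, 84]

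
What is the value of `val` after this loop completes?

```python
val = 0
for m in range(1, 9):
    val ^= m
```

XOR of 1 to 8
`val` takes the values: 0 → 1 → 3 → 0 → 4 → 1 → 7 → 0 → 8

Answer: 8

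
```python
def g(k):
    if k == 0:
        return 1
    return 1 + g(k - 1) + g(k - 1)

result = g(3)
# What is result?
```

g(k) = 1 + 2·g(k-1), g(0)=1. Closed form: (1+1)·2^3 - 1 = 15.

Answer: 15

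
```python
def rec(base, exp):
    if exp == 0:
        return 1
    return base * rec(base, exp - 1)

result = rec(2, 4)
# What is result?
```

rec(2, 4) = 2 * 2 * 2 * 2 = 16

Answer: 16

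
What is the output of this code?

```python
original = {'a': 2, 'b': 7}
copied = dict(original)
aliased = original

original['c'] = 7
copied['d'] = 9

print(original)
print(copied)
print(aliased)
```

Key concept: dict() creates copy, assignment creates alias.
Step by step:
`original = {'a': 2, 'b': 7}` → original = {'a': 2, 'b': 7}
`copied = dict(original)` → copied = {'a': 2, 'b': 7}
`aliased = original` → aliased = {'a': 2, 'b': 7} (same object as original)
`original['c'] = 7` → original = {'a': 2, 'b': 7, 'c': 7} (same object as aliased); aliased = {'a': 2, 'b': 7, 'c': 7} (same object as original)
`copied['d'] = 9` → copied = {'a': 2, 'b': 7, 'd': 9}
`print(original)` → prints {'a': 2, 'b': 7, 'c': 7}
`print(copied)` → prints {'a': 2, 'b': 7, 'd': 9}
`print(aliased)` → prints {'a': 2, 'b': 7, 'c': 7}

Answer:
{'a': 2, 'b': 7, 'c': 7}
{'a': 2, 'b': 7, 'd': 9}
{'a': 2, 'b': 7, 'c': 7}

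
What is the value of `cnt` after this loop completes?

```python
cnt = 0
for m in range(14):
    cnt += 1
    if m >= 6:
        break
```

Loop breaks when m reaches 6, cnt is 7
`cnt` takes the values: 0 → 1 → 2 → 3 → 4 → 5 → 6 → 7

Answer: 7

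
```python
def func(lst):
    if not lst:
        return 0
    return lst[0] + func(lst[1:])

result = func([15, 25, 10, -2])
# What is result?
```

15 + 25 + 10 + (-2) + 0 = 48

Answer: 48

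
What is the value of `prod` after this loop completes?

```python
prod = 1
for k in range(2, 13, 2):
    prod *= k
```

Product of even numbers 2 to 12
`prod` takes the values: 1 → 2 → 8 → 48 → 384 → 3840 → 46080

Answer: 46080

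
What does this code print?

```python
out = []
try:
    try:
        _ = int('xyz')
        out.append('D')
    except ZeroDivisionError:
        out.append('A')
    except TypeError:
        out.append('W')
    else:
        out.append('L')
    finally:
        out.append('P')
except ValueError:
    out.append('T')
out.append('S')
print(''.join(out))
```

Execution trace: 'P' (finally) → 'T' (outer except ValueError) → 'S' (after the try/except). Output: PTS

Answer: PTS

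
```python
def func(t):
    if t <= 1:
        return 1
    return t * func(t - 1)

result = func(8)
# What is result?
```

func(8) = 8 * 7 * 6 * 5 * 4 * 3 * 2 * 1 = 40320

Answer: 40320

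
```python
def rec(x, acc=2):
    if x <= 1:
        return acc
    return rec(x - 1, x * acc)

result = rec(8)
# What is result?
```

Accumulator trace (n, acc): (8, 2) -> (7, 16) -> (6, 112) -> (5, 672) -> (4, 3360) -> (3, 13440) -> (2, 40320) -> (1, 80640) -> return 80640

Answer: 80640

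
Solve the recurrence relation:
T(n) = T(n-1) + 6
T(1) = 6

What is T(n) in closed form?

Unrolling: T(n) = T(1) + 6·(n-1) = 6 + 6(n-1) = 6n.

Answer: T(n) = 6n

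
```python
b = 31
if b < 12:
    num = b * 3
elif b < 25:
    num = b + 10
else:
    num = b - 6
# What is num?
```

Trace:
`b = 31` → b = 31
`if b < 12: ...` → b < 12 is False, b < 25 is False, take else branch → num = 25
So num = 25

Answer: 25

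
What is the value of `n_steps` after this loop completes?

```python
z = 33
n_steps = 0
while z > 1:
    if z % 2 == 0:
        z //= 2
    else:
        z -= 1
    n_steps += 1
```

Steps to reduce 33 to 1
`n_steps` takes the values: 0 → 1 → 2 → 3 → 4 → 5 → 6

Answer: 6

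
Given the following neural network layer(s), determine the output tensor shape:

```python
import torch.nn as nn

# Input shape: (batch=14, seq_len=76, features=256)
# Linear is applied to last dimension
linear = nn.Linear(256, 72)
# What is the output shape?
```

Input: (14, 76, 256) -> Output: (14, 76, 72)

Answer: (14, 76, 72)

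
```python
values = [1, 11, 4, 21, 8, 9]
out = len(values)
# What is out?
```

Trace:
`values = [1, 11, 4, 21, 8, 9]` → values = [1, 11, 4, 21, 8, 9]
`out = len(values)` → out = 6
So out = 6

Answer: 6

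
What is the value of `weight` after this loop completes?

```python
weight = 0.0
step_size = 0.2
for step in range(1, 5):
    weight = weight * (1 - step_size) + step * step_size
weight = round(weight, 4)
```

Moving average with lr=0.2
`weight` takes the values: 0.0 → 0.2 → 0.56 → 1.048 → 1.6384

Answer: 1.6384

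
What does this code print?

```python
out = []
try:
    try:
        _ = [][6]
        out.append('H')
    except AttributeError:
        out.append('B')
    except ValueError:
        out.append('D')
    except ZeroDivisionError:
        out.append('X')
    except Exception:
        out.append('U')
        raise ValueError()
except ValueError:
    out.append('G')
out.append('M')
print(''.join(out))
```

Execution trace: 'U' (inner except Exception) → 'G' (outer except ValueError) → 'M' (after the try/except). Output: UGM

Answer: UGM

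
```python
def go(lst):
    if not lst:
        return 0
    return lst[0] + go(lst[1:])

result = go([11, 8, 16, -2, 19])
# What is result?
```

11 + 8 + 16 + (-2) + 19 + 0 = 52

Answer: 52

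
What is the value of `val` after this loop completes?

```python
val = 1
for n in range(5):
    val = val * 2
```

Multiply by 2, 5 times: 1 * 2^5 = 32
`val` takes the values: 1 → 2 → 4 → 8 → 16 → 32

Answer: 32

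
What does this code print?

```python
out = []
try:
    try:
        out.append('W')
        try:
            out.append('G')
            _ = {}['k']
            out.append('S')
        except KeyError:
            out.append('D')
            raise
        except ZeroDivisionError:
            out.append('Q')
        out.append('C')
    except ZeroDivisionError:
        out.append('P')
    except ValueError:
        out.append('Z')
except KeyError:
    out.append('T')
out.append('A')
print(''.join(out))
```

Execution trace: 'W' (try body) → 'G' (inner try body) → 'D' (inner except KeyError) → 'T' (outer except KeyError) → 'A' (after the try/except). Output: WGDTA

Answer: WGDTA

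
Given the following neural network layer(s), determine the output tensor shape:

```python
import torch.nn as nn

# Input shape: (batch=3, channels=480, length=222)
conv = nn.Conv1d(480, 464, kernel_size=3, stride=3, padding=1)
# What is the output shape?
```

Input: (3, 480, 222) -> Output: (3, 464, 74)

Answer: (3, 464, 74)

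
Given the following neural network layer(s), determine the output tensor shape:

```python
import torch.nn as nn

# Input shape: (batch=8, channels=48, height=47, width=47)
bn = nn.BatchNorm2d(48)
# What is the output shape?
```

Input: (8, 48, 47, 47) -> Output: (8, 48, 47, 47)

Answer: (8, 48, 47, 47)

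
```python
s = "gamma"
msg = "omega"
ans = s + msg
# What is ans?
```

Trace:
`s = "gamma"` → s = 'gamma'
`msg = "omega"` → msg = 'omega'
`ans = s + msg` → ans = 'gammaomega'
So ans = 'gammaomega'

Answer: 'gammaomega'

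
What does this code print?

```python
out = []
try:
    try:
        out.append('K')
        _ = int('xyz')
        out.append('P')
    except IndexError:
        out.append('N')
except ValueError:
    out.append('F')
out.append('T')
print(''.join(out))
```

Execution trace: 'K' (try body) → 'F' (outer except ValueError) → 'T' (after the try/except). Output: KFT

Answer: KFT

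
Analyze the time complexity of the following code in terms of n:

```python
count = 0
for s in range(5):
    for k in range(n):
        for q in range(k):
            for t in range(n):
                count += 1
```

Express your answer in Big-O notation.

Each loop level contributes: 1 × n × n × n. Multiplying the contributions gives O(n^3).

Answer: O(n^3)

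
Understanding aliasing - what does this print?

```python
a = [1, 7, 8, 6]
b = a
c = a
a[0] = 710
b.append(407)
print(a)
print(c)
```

Key concept: multiple aliases.
Step by step:
`a = [1, 7, 8, 6]` → a = [1, 7, 8, 6]
`b = a` → b = [1, 7, 8, 6] (same object as a)
`c = a` → c = [1, 7, 8, 6] (same object as a, b)
`a[0] = 710` → a = [710, 7, 8, 6] (same object as b, c); b = [710, 7, 8, 6] (same object as a, c); c = [710, 7, 8, 6] (same object as a, b)
`b.append(407)` → a = [710, 7, 8, 6, 407] (same object as b, c); b = [710, 7, 8, 6, 407] (same object as a, c); c = [710, 7, 8, 6, 407] (same object as a, b)
`print(a)` → prints [710, 7, 8, 6, 407]
`print(c)` → prints [710, 7, 8, 6, 407]

Answer:
[710, 7, 8, 6, 407]
[710, 7, 8, 6, 407]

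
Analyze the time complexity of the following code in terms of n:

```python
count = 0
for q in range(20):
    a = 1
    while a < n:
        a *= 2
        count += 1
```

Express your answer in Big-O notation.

Each loop level contributes: 1 × log n. Multiplying the contributions gives O(log n).

Answer: O(log n)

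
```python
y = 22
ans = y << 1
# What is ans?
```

Trace:
`y = 22` → y = 22
`ans = y << 1` → ans = 44
So ans = 44

Answer: 44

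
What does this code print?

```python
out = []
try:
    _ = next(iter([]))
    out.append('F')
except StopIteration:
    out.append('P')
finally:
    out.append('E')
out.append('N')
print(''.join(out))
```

Execution trace: 'P' (except StopIteration) → 'E' (finally) → 'N' (after the try/except). Output: PEN

Answer: PEN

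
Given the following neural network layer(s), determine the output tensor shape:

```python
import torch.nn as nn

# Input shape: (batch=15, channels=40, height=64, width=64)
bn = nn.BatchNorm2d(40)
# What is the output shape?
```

Input: (15, 40, 64, 64) -> Output: (15, 40, 64, 64)

Answer: (15, 40, 64, 64)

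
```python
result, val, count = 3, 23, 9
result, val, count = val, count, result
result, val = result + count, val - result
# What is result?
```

Trace:
`result, val, count = 3, 23, 9` → result = 3; val = 23; count = 9
`result, val, count = val, count, result` → result = 23; val = 9; count = 3
`result, val = result + count, val - result` → result = 26; val = -14
So result = 26

Answer: 26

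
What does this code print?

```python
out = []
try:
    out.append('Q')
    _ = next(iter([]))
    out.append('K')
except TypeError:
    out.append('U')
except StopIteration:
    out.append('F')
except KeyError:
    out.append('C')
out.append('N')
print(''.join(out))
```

Execution trace: 'Q' (try body) → 'F' (except StopIteration) → 'N' (after the try/except). Output: QFN

Answer: QFN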